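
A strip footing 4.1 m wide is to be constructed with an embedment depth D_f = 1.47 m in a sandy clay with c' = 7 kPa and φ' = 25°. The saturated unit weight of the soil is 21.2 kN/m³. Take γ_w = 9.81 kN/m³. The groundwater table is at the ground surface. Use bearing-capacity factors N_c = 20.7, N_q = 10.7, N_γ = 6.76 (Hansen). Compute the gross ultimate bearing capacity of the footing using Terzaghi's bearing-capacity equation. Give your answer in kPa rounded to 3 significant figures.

q_ult ≈ 482 kPa

γ' = 21.2 − 9.81 = 11.39 kN/m³ (submerged throughout). q = 11.39 × 1.47 = 16.743 kPa; the same γ' applies in the ½γBN_γ term.
c·N_c = 7 × 20.7 = 144.9 kPa
q·N_q = 16.743 × 10.7 = 179.15 kPa
0.5·γ·B·N_γ = 0.5 × 11.39 × 4.1 × 6.76 = 157.84 kPa
q_ult = 144.9 + 179.15 + 157.84 = 481.9 kPa.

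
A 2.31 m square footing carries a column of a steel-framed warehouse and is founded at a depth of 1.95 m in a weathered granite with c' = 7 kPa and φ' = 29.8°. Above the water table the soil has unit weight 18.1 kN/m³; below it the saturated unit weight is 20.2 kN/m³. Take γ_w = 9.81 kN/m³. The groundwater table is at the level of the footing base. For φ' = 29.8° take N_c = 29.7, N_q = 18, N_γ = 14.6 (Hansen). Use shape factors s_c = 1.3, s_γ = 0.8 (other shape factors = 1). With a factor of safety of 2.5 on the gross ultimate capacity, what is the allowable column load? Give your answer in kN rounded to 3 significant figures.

P_all ≈ 2230 kN

Overburden at base level: q = 18.1 × 1.95 = 35.295 kPa.
Below the base the soil is submerged, so the ½γBN_γ term uses γ' = 20.2 − 9.81 = 10.39 kN/m³.
Cohesion term c·N_c·s_c = 7 × 29.7 × 1.3 = 270.27 kPa; surcharge term q·N_q = 35.295 × 18 = 635.31 kPa; self-weight term 0.5·γ·B·N_γ·s_γ = 0.5 × 10.39 × 2.31 × 14.6 × 0.8 = 140.17 kPa.
q_ult = 270.27 + 635.31 + 140.17 = 1045.7 kPa.
Gross allowable pressure q_all = 1045.7 / 2.5 = 418.3 kPa.
Footing area = 5.3361 m², so allowable column load = 418.3 × 5.3361 = 2232.1 kN.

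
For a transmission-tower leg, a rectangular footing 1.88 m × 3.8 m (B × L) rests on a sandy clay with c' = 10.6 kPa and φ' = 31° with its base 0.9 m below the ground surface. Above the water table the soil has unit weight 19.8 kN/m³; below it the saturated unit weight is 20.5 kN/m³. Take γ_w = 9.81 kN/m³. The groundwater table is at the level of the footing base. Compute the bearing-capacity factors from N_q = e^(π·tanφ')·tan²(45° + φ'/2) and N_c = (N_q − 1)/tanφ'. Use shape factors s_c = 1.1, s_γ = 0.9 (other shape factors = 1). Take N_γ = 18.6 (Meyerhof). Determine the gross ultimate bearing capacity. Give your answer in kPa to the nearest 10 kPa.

tan31° = 0.6009, so N_q = e^(π×0.6009)·tan²(60.5°) = 6.604 × 3.124 = 20.63.
N_c = (20.63 − 1)/tan31° = 32.67.
q = γ·D_f = 19.8 × 0.9 = 17.82 kPa.
For the ½γBN_γ term take γ' = 20.5 − 9.81 = 10.69 kN/m³ (soil below base is submerged).
c·N_c·s_c = 10.6 × 32.671 × 1.1 = 380.95 kPa
q·N_q = 17.82 × 20.631 = 367.64 kPa
0.5·γ·B·N_γ·s_γ = 0.5 × 10.69 × 1.88 × 18.6 × 0.9 = 168.21 kPa
q_ult = 380.95 + 367.64 + 168.21 = 916.8 kPa.

q_ult ≈ 920 kPa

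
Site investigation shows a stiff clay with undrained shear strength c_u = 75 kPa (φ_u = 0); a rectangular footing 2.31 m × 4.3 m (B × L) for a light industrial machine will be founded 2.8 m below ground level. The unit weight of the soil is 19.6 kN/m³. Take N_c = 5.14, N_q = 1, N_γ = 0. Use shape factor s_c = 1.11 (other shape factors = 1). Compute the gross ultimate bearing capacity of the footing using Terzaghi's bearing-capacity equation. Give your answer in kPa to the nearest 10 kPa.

q = γ·D_f = 19.6 × 2.8 = 54.88 kPa.
c·N_c·s_c = 75 × 5.14 × 1.11 = 427.91 kPa
q·N_q = 54.88 × 1 = 54.88 kPa
q_ult = 427.91 + 54.88 = 482.79 kPa.

q_ult ≈ 480 kPa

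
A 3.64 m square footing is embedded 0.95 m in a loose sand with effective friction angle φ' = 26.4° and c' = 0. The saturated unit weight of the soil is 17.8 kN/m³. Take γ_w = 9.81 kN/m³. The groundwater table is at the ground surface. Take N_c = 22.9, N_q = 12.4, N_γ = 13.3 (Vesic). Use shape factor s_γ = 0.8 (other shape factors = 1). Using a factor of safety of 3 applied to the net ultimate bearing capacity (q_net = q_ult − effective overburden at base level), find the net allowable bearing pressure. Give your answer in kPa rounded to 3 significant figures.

With the water table at the surface the whole profile is submerged: γ' = 17.8 − 9.81 = 7.99 kN/m³, so q = γ'·D_f = 7.5905 kPa; the same γ' applies in the ½γBN_γ term.
q_ult = q·N_q + 0.5·γ·B·N_γ·s_γ
     = 7.5905 × 12.4 + 0.5 × 7.99 × 3.64 × 13.3 × 0.8
     = 94.122 + 154.72 = 248.85 kPa.
Net ultimate: q_net = 248.85 − 7.5905 = 241.26 kPa.
q_all(net) = 241.26 / 3 = 80.419 kPa.

q_all(net) ≈ 80.4 kPa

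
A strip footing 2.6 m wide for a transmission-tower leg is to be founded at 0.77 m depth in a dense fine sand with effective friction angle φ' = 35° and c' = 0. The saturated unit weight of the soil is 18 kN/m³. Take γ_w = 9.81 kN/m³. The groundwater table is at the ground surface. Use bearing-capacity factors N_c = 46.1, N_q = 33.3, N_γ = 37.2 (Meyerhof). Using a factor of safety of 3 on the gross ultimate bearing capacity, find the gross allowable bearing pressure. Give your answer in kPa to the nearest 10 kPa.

q_all ≈ 200 kPa

With the water table at the surface the whole profile is submerged: γ' = 18 − 9.81 = 8.19 kN/m³, so q = γ'·D_f = 6.3063 kPa; the same γ' applies in the ½γBN_γ term.
q_ult = q·N_q + 0.5·γ·B·N_γ
     = 6.3063 × 33.3 + 0.5 × 8.19 × 2.6 × 37.2
     = 210 + 396.07 = 606.07 kPa.
q_all = 606.07 / 3 = 202.02 kPa.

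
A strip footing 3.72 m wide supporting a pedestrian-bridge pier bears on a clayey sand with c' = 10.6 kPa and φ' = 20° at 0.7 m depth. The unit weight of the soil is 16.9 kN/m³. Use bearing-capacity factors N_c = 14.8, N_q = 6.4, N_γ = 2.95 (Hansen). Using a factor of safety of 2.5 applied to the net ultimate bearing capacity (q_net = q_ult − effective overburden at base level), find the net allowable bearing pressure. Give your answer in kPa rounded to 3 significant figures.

q_all(net) ≈ 125 kPa

Effective surcharge at the founding depth q = γ·D_f = 16.9 × 0.7 = 11.83 kPa.
q_ult = c·N_c + q·N_q + 0.5·γ·B·N_γ
     = 10.6 × 14.8 + 11.83 × 6.4 + 0.5 × 16.9 × 3.72 × 2.95
     = 156.88 + 75.712 + 92.73 = 325.32 kPa.
Net ultimate: q_net = 325.32 − 11.83 = 313.49 kPa.
q_all(net) = 313.49 / 2.5 = 125.4 kPa.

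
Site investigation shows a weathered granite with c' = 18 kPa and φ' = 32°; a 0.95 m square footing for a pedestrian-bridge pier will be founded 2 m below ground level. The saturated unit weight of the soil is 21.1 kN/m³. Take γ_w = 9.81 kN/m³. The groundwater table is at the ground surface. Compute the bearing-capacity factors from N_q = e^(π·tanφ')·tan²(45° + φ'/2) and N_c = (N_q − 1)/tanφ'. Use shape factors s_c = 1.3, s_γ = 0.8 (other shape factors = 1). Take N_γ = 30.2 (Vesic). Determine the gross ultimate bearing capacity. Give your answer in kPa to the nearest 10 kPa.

q_ult ≈ 1480 kPa

tan32° = 0.6249, so N_q = e^(π×0.6249)·tan²(61°) = 7.121 × 3.255 = 23.18.
N_c = (23.18 − 1)/tan32° = 35.49.
Water table at ground surface, so effective unit weight γ' = 21.1 − 9.81 = 11.29 kN/m³ is used throughout; overburden q = 11.29 × 2 = 22.58 kPa; the same γ' applies in the ½γBN_γ term.
Cohesion term c·N_c·s_c = 18 × 35.49 × 1.3 = 830.47 kPa; surcharge term q·N_q = 22.58 × 23.177 = 523.33 kPa; self-weight term 0.5·γ·B·N_γ·s_γ = 0.5 × 11.29 × 0.95 × 30.2 × 0.8 = 129.56 kPa.
q_ult = 830.47 + 523.33 + 129.56 = 1483.4 kPa.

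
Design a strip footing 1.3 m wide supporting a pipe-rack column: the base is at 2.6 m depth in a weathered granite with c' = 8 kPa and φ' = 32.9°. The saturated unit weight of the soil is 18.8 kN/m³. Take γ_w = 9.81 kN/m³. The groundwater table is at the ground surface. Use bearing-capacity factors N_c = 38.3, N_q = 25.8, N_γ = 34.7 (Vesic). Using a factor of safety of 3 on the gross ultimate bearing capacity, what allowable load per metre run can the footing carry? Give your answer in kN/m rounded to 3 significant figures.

≈ 482 kN/m

With the water table at the surface the whole profile is submerged: γ' = 18.8 − 9.81 = 8.99 kN/m³, so q = γ'·D_f = 23.374 kPa; the same γ' applies in the ½γBN_γ term.
q_ult = c·N_c + q·N_q + 0.5·γ·B·N_γ
     = 8 × 38.3 + 23.374 × 25.8 + 0.5 × 8.99 × 1.3 × 34.7
     = 306.4 + 603.05 + 202.77 = 1112.2 kPa.
Gross allowable pressure q_all = 1112.2 / 3 = 370.74 kPa.
Allowable wall load = q_all × B = 370.74 × 1.3 = 481.96 kN per metre run.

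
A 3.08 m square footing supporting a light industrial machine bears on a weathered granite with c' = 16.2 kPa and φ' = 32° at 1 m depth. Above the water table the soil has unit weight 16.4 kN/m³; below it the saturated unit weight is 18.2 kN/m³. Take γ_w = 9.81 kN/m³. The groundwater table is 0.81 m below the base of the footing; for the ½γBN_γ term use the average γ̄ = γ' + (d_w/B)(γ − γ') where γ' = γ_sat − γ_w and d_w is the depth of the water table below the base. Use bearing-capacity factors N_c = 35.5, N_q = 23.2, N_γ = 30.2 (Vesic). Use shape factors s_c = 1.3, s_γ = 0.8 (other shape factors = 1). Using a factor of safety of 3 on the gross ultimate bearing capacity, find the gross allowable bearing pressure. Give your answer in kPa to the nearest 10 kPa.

Overburden at base level: q = 16.4 × 1 = 16.4 kPa.
The water table is 0.81 m below the base (< B = 3.08 m), so the ½γBN_γ term uses γ̄ = γ' + (d_w/B)(γ − γ') = 8.39 + (0.81/3.08)(16.4 − 8.39) = 10.497 kN/m³.
Cohesion term c·N_c·s_c = 16.2 × 35.5 × 1.3 = 747.63 kPa; surcharge term q·N_q = 16.4 × 23.2 = 380.48 kPa; self-weight term 0.5·γ·B·N_γ·s_γ = 0.5 × 10.497 × 3.08 × 30.2 × 0.8 = 390.54 kPa.
q_ult = 747.63 + 380.48 + 390.54 = 1518.6 kPa.
q_all = 1518.6 / 3 = 506.22 kPa.

q_all ≈ 510 kPa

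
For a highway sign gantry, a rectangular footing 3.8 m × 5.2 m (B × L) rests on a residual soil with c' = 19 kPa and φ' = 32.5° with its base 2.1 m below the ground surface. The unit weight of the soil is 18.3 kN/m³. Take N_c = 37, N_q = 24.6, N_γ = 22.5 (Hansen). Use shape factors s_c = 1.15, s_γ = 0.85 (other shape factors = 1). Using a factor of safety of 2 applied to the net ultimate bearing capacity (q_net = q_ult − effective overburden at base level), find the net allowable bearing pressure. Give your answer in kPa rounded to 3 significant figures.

q = γ·D_f = 18.3 × 2.1 = 38.43 kPa.
c·N_c·s_c = 19 × 37 × 1.15 = 808.45 kPa
q·N_q = 38.43 × 24.6 = 945.38 kPa
0.5·γ·B·N_γ·s_γ = 0.5 × 18.3 × 3.8 × 22.5 × 0.85 = 664.98 kPa
q_ult = 808.45 + 945.38 + 664.98 = 2418.8 kPa.
Net ultimate: q_net = 2418.8 − 38.43 = 2380.4 kPa.
q_all(net) = 2380.4 / 2 = 1190.2 kPa.

q_all(net) ≈ 1190 kPa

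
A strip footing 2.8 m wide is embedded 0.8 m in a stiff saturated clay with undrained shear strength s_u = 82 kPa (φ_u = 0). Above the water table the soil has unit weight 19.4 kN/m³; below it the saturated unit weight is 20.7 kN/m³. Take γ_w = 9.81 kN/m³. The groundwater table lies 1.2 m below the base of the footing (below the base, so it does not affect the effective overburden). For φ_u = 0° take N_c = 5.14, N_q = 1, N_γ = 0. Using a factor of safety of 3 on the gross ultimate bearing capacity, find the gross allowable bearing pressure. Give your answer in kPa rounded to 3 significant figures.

q_all ≈ 146 kPa

Overburden at base level: q = 19.4 × 0.8 = 15.52 kPa.
Cohesion term c·N_c = 82 × 5.14 = 421.48 kPa; surcharge term q·N_q = 15.52 × 1 = 15.52 kPa.
q_ult = 421.48 + 15.52 = 437 kPa.
q_all = 437 / 3 = 145.67 kPa.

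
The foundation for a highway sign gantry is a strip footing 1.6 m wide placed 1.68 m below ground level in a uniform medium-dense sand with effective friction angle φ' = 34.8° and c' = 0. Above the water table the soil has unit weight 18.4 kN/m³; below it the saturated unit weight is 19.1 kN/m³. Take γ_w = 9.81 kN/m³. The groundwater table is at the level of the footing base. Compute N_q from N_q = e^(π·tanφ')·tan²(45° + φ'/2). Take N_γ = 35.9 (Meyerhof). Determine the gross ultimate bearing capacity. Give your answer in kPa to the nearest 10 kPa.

tan34.8° = 0.695, so N_q = e^(π×0.695)·tan²(62.4°) = 8.877 × 3.659 = 32.48.
Effective surcharge at the founding depth q = γ·D_f = 18.4 × 1.68 = 30.912 kPa.
The water table coincides with the base, so in the self-weight term γ → γ' = 9.29 kN/m³.
q_ult = q·N_q + 0.5·γ·B·N_γ
     = 30.912 × 32.48 + 0.5 × 9.29 × 1.6 × 35.9
     = 1004 + 266.81 = 1270.8 kPa.

q_ult ≈ 1270 kPa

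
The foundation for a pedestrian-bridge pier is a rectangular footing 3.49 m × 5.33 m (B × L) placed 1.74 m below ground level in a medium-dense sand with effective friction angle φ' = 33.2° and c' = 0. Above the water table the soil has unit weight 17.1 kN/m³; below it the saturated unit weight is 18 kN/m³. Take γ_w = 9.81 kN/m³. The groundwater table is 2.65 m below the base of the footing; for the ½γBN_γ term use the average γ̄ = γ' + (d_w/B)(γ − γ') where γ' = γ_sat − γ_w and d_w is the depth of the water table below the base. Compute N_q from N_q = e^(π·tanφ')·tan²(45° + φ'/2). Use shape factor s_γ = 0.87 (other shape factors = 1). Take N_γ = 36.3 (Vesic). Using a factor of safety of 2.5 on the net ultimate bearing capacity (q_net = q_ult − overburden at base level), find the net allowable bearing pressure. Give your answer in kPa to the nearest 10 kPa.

q_all(net) ≈ 640 kPa

N_q = e^(π·tan33.2°)·tan²(61.6°) = 26.72.
Effective surcharge at the founding depth q = γ·D_f = 17.1 × 1.74 = 29.754 kPa.
With d_w = 2.65 m < B, γ̄ = 8.19 + (2.65/3.49) × (17.1 − 8.19) = 14.955 kN/m³.
q_ult = q·N_q + 0.5·γ·B·N_γ·s_γ
     = 29.754 × 26.725 + 0.5 × 14.955 × 3.49 × 36.3 × 0.87
     = 795.17 + 824.18 = 1619.3 kPa.
q_net = 1619.3 − 29.754 = 1589.6 kPa.
q_all(net) = 1589.6 / 2.5 = 635.84 kPa.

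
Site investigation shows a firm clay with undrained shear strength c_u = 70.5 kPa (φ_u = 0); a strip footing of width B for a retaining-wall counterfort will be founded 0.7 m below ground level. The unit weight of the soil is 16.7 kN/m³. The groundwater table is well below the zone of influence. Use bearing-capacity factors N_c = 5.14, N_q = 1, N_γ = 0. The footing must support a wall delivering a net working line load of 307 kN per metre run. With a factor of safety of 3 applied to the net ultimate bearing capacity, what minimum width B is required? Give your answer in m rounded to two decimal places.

B = 2.54 m

Effective surcharge at the founding depth q = γ·D_f = 16.7 × 0.7 = 11.69 kPa.
q_ult = c·N_c + q·N_q
     = 70.5 × 5.14 + 11.69 × 1
     = 362.37 + 11.69 = 374.06 kPa.
For φ = 0 the ½γBN_γ term vanishes, so q_ult is independent of B. q_net = 374.06 − 11.69 = 362.37 kPa; q_all(net) = 362.37/3 = 120.79 kPa.
Required width B = w / q_all(net) = 307 / 120.79 = 2.542 m.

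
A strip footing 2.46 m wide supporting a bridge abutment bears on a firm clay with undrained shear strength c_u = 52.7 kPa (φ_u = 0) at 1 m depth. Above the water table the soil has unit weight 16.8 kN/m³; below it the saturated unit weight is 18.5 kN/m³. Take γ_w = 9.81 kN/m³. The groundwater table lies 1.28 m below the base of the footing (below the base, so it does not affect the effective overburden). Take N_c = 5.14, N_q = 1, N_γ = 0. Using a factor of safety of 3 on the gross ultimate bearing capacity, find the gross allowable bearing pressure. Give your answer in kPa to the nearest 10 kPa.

q = γ·D_f = 16.8 × 1 = 16.8 kPa.
c·N_c = 52.7 × 5.14 = 270.88 kPa
q·N_q = 16.8 × 1 = 16.8 kPa
q_ult = 270.88 + 16.8 = 287.68 kPa.
q_all = 287.68 / 3 = 95.893 kPa.

q_all ≈ 100 kPa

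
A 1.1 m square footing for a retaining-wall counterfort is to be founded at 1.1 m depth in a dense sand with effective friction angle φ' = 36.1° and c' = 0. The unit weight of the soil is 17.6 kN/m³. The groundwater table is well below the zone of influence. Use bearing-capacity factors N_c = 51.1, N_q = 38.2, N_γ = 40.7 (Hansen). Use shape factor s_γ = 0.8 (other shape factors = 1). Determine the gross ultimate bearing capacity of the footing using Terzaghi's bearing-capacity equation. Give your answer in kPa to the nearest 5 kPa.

Overburden at base level: q = 17.6 × 1.1 = 19.36 kPa.
Surcharge term q·N_q = 19.36 × 38.2 = 739.55 kPa; self-weight term 0.5·γ·B·N_γ·s_γ = 0.5 × 17.6 × 1.1 × 40.7 × 0.8 = 315.18 kPa.
q_ult = 739.55 + 315.18 = 1054.7 kPa.

q_ult ≈ 1055 kPa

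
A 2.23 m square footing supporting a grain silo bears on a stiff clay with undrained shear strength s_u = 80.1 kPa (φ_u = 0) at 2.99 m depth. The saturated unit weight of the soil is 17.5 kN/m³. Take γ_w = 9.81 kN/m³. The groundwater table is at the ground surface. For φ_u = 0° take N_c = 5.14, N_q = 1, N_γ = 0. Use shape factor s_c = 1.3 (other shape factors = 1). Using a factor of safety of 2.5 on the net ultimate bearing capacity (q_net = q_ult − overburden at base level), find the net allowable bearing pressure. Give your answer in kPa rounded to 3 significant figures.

γ' = 17.5 − 9.81 = 7.69 kN/m³ (submerged throughout). q = 7.69 × 2.99 = 22.993 kPa.
c·N_c·s_c = 80.1 × 5.14 × 1.3 = 535.23 kPa
q·N_q = 22.993 × 1 = 22.993 kPa
q_ult = 535.23 + 22.993 = 558.22 kPa.
q_net = 558.22 − 22.993 = 535.23 kPa.
q_all(net) = 535.23 / 2.5 = 214.09 kPa.

q_all(net) ≈ 214 kPa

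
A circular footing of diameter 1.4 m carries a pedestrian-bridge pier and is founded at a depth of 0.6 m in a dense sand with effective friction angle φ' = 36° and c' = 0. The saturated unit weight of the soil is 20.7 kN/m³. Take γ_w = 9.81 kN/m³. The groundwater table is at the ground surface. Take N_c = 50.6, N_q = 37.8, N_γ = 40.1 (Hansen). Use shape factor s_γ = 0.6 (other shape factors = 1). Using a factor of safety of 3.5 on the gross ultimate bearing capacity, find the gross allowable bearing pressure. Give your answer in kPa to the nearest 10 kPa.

γ' = 20.7 − 9.81 = 10.89 kN/m³ (submerged throughout). q = 10.89 × 0.6 = 6.534 kPa; the same γ' applies in the ½γBN_γ term.
q·N_q = 6.534 × 37.8 = 246.99 kPa
0.5·γ·B·N_γ·s_γ = 0.5 × 10.89 × 1.4 × 40.1 × 0.6 = 183.41 kPa
q_ult = 246.99 + 183.41 = 430.39 kPa.
q_all = 430.39 / 3.5 = 122.97 kPa.

q_all ≈ 120 kPa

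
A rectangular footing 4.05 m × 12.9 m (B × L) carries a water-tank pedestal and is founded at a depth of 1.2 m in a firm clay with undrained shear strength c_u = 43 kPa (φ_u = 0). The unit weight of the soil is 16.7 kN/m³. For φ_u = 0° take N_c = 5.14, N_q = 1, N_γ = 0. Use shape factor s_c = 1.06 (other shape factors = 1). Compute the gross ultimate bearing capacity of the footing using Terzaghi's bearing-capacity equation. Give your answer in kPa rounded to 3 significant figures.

q_ult ≈ 254 kPa

q = γ·D_f = 16.7 × 1.2 = 20.04 kPa.
c·N_c·s_c = 43 × 5.14 × 1.06 = 234.28 kPa
q·N_q = 20.04 × 1 = 20.04 kPa
q_ult = 234.28 + 20.04 = 254.32 kPa.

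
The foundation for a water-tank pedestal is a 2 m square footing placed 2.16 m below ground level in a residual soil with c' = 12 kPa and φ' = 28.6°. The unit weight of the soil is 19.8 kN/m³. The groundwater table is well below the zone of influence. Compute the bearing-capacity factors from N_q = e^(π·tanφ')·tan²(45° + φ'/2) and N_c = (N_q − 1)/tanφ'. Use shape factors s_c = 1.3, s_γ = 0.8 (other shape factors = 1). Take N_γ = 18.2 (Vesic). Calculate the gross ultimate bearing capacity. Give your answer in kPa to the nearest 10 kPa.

tan28.6° = 0.5452, so N_q = e^(π×0.5452)·tan²(59.3°) = 5.545 × 2.837 = 15.73.
N_c = (15.73 − 1)/tan28.6° = 27.01.
q = γ·D_f = 19.8 × 2.16 = 42.768 kPa.
c·N_c·s_c = 12 × 27.013 × 1.3 = 421.4 kPa
q·N_q = 42.768 × 15.728 = 672.64 kPa
0.5·γ·B·N_γ·s_γ = 0.5 × 19.8 × 2 × 18.2 × 0.8 = 288.29 kPa
q_ult = 421.4 + 672.64 + 288.29 = 1382.3 kPa.

q_ult ≈ 1380 kPa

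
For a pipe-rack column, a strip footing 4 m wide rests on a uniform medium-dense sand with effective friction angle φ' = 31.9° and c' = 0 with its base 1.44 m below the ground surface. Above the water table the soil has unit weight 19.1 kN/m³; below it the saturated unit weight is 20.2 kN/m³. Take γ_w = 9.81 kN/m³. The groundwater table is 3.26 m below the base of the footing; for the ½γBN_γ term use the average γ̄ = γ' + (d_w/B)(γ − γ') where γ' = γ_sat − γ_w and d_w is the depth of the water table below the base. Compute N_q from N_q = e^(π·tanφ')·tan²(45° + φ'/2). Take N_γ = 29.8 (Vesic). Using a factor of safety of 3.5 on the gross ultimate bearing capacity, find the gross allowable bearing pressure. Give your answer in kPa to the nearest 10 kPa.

q_all ≈ 480 kPa

N_q = e^(π·tan31.9°)·tan²(60.95°) = 22.91.
Effective surcharge at the founding depth q = γ·D_f = 19.1 × 1.44 = 27.504 kPa.
With d_w = 3.26 m < B, γ̄ = 10.39 + (3.26/4) × (19.1 − 10.39) = 17.489 kN/m³.
q_ult = q·N_q + 0.5·γ·B·N_γ
     = 27.504 × 22.907 + 0.5 × 17.489 × 4 × 29.8
     = 630.02 + 1042.3 = 1672.3 kPa.
q_all = 1672.3 / 3.5 = 477.81 kPa.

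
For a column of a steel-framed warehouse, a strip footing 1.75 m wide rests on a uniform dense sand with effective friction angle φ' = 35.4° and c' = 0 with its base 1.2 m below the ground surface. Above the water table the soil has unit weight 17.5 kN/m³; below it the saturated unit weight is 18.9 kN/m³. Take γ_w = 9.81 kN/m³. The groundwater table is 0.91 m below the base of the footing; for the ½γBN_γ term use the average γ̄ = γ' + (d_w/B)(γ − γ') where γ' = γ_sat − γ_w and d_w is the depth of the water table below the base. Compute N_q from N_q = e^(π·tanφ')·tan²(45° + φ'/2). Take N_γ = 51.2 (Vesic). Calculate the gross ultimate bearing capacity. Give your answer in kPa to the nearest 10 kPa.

q_ult ≈ 1340 kPa

tan35.4° = 0.7107, so N_q = e^(π×0.7107)·tan²(62.7°) = 9.324 × 3.754 = 35.
Overburden at base level: q = 17.5 × 1.2 = 21 kPa.
The water table is 0.91 m below the base (< B = 1.75 m), so the ½γBN_γ term uses γ̄ = γ' + (d_w/B)(γ − γ') = 9.09 + (0.91/1.75)(17.5 − 9.09) = 13.463 kN/m³.
Surcharge term q·N_q = 21 × 35.001 = 735.02 kPa; self-weight term 0.5·γ·B·N_γ = 0.5 × 13.463 × 1.75 × 51.2 = 603.15 kPa.
q_ult = 735.02 + 603.15 = 1338.2 kPa.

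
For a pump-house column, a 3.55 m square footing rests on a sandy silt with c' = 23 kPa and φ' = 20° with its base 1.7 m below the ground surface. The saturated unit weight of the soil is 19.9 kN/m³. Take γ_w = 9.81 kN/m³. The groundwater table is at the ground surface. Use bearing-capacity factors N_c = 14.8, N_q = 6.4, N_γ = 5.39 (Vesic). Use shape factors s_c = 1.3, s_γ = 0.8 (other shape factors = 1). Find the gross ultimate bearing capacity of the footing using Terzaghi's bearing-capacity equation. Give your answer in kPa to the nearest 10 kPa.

q_ult ≈ 630 kPa

Water table at ground surface, so effective unit weight γ' = 19.9 − 9.81 = 10.09 kN/m³ is used throughout; overburden q = 10.09 × 1.7 = 17.153 kPa; the same γ' applies in the ½γBN_γ term.
Cohesion term c·N_c·s_c = 23 × 14.8 × 1.3 = 442.52 kPa; surcharge term q·N_q = 17.153 × 6.4 = 109.78 kPa; self-weight term 0.5·γ·B·N_γ·s_γ = 0.5 × 10.09 × 3.55 × 5.39 × 0.8 = 77.227 kPa.
q_ult = 442.52 + 109.78 + 77.227 = 629.53 kPa.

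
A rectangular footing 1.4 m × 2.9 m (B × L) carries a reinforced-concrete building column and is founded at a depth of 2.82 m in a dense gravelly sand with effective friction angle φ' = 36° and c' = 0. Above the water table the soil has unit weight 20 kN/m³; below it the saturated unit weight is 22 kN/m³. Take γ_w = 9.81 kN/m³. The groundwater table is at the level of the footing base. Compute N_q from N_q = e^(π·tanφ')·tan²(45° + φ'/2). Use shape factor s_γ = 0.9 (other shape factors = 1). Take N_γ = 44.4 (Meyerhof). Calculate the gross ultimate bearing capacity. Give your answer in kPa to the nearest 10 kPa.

q_ult ≈ 2470 kPa

tan36° = 0.7265, so N_q = e^(π×0.7265)·tan²(63°) = 9.801 × 3.852 = 37.75.
q = γ·D_f = 20 × 2.82 = 56.4 kPa.
For the ½γBN_γ term take γ' = 22 − 9.81 = 12.19 kN/m³ (soil below base is submerged).
q·N_q = 56.4 × 37.752 = 2129.2 kPa
0.5·γ·B·N_γ·s_γ = 0.5 × 12.19 × 1.4 × 44.4 × 0.9 = 340.98 kPa
q_ult = 2129.2 + 340.98 = 2470.2 kPa.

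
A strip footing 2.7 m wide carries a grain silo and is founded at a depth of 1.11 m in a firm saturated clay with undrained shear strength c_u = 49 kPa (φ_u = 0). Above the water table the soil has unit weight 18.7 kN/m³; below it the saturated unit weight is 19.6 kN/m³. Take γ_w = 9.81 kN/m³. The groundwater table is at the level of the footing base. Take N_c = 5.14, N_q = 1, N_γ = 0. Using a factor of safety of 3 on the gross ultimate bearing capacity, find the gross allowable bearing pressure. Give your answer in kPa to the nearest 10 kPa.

q_all ≈ 90 kPa

Effective surcharge at the founding depth q = γ·D_f = 18.7 × 1.11 = 20.757 kPa.
q_ult = c·N_c + q·N_q
     = 49 × 5.14 + 20.757 × 1
     = 251.86 + 20.757 = 272.62 kPa.
q_all = 272.62 / 3 = 90.872 kPa.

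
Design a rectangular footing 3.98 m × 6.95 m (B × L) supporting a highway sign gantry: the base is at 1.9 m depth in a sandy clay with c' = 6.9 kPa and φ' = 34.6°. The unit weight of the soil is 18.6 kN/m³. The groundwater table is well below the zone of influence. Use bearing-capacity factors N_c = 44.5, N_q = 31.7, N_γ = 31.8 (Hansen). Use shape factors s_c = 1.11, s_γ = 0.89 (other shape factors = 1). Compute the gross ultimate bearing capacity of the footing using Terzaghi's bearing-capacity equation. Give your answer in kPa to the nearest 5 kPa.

Effective surcharge at the founding depth q = γ·D_f = 18.6 × 1.9 = 35.34 kPa.
q_ult = c·N_c·s_c + q·N_q + 0.5·γ·B·N_γ·s_γ
     = 6.9 × 44.5 × 1.11 + 35.34 × 31.7 + 0.5 × 18.6 × 3.98 × 31.8 × 0.89
     = 340.83 + 1120.3 + 1047.6 = 2508.7 kPa.

q_ult ≈ 2510 kPa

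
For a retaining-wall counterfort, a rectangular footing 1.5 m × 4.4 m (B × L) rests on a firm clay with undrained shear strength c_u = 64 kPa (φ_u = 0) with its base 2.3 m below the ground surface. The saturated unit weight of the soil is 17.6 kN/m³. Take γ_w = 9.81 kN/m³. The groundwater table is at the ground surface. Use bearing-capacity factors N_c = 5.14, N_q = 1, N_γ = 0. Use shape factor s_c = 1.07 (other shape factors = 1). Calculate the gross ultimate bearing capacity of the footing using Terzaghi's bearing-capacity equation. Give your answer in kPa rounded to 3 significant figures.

γ' = 17.6 − 9.81 = 7.79 kN/m³ (submerged throughout). q = 7.79 × 2.3 = 17.917 kPa.
c·N_c·s_c = 64 × 5.14 × 1.07 = 351.99 kPa
q·N_q = 17.917 × 1 = 17.917 kPa
q_ult = 351.99 + 17.917 = 369.9 kPa.

q_ult ≈ 370 kPa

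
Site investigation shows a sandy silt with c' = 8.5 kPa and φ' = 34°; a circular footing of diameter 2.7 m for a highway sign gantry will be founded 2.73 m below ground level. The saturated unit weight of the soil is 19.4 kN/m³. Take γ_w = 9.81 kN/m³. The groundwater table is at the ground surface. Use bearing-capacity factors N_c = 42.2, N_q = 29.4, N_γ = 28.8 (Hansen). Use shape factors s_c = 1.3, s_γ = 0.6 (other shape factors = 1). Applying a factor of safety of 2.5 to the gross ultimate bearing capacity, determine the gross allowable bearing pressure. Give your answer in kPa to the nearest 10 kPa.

q_all ≈ 580 kPa

γ' = 19.4 − 9.81 = 9.59 kN/m³ (submerged throughout). q = 9.59 × 2.73 = 26.181 kPa; the same γ' applies in the ½γBN_γ term.
c·N_c·s_c = 8.5 × 42.2 × 1.3 = 466.31 kPa
q·N_q = 26.181 × 29.4 = 769.71 kPa
0.5·γ·B·N_γ·s_γ = 0.5 × 9.59 × 2.7 × 28.8 × 0.6 = 223.72 kPa
q_ult = 466.31 + 769.71 + 223.72 = 1459.7 kPa.
q_all = q_ult / FS = 1459.7 / 2.5 = 583.9 kPa.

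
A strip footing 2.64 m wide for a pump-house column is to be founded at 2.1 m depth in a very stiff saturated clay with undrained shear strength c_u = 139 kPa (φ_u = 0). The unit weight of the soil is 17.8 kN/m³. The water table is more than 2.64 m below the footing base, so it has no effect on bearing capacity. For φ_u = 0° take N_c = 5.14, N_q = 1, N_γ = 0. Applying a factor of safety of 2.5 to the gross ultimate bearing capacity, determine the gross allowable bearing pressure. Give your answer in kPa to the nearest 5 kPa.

Effective surcharge at the founding depth q = γ·D_f = 17.8 × 2.1 = 37.38 kPa.
q_ult = c·N_c + q·N_q
     = 139 × 5.14 + 37.38 × 1
     = 714.46 + 37.38 = 751.84 kPa.
q_all = q_ult / FS = 751.84 / 2.5 = 300.74 kPa.

q_all ≈ 300 kPa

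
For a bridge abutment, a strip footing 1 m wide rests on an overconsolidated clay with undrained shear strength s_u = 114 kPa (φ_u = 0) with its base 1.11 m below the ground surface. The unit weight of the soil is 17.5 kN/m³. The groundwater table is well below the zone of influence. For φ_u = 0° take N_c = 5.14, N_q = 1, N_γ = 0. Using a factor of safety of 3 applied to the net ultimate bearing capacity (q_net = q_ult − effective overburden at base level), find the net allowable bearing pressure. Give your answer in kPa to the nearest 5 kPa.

q_all(net) ≈ 195 kPa

Effective surcharge at the founding depth q = γ·D_f = 17.5 × 1.11 = 19.425 kPa.
q_ult = c·N_c + q·N_q
     = 114 × 5.14 + 19.425 × 1
     = 585.96 + 19.425 = 605.38 kPa.
Net ultimate: q_net = 605.38 − 19.425 = 585.96 kPa.
q_all(net) = 585.96 / 3 = 195.32 kPa.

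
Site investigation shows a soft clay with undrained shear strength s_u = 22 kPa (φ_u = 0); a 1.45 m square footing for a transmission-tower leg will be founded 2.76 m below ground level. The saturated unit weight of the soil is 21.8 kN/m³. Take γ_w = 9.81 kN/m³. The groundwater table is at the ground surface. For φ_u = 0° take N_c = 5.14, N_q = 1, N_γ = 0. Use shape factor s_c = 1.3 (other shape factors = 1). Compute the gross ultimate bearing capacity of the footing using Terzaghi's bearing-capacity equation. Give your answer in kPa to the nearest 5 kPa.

q_ult ≈ 180 kPa

Water table at ground surface, so effective unit weight γ' = 21.8 − 9.81 = 11.99 kN/m³ is used throughout; overburden q = 11.99 × 2.76 = 33.092 kPa.
Cohesion term c·N_c·s_c = 22 × 5.14 × 1.3 = 147 kPa; surcharge term q·N_q = 33.092 × 1 = 33.092 kPa.
q_ult = 147 + 33.092 = 180.1 kPa.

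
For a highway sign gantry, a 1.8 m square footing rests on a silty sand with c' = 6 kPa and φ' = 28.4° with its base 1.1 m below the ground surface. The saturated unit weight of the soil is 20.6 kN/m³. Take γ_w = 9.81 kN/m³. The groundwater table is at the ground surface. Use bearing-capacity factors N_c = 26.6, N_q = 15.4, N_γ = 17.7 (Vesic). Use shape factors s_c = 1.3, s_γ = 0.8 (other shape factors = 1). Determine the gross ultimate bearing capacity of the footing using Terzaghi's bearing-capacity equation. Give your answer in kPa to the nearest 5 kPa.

q_ult ≈ 530 kPa

Water table at ground surface, so effective unit weight γ' = 20.6 − 9.81 = 10.79 kN/m³ is used throughout; overburden q = 10.79 × 1.1 = 11.869 kPa; the same γ' applies in the ½γBN_γ term.
Cohesion term c·N_c·s_c = 6 × 26.6 × 1.3 = 207.48 kPa; surcharge term q·N_q = 11.869 × 15.4 = 182.78 kPa; self-weight term 0.5·γ·B·N_γ·s_γ = 0.5 × 10.79 × 1.8 × 17.7 × 0.8 = 137.51 kPa.
q_ult = 207.48 + 182.78 + 137.51 = 527.77 kPa.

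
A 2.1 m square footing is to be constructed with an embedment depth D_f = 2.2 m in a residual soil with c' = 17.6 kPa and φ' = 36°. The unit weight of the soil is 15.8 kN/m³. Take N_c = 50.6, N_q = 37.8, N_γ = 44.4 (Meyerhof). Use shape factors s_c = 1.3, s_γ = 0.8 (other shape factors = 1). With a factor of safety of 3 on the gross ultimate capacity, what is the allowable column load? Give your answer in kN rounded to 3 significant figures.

P_all ≈ 4500 kN

Effective surcharge at the founding depth q = γ·D_f = 15.8 × 2.2 = 34.76 kPa.
q_ult = c·N_c·s_c + q·N_q + 0.5·γ·B·N_γ·s_γ
     = 17.6 × 50.6 × 1.3 + 34.76 × 37.8 + 0.5 × 15.8 × 2.1 × 44.4 × 0.8
     = 1157.7 + 1313.9 + 589.28 = 3060.9 kPa.
Gross allowable pressure q_all = 3060.9 / 3 = 1020.3 kPa.
Footing area = 4.41 m², so allowable column load = 1020.3 × 4.41 = 4499.6 kN.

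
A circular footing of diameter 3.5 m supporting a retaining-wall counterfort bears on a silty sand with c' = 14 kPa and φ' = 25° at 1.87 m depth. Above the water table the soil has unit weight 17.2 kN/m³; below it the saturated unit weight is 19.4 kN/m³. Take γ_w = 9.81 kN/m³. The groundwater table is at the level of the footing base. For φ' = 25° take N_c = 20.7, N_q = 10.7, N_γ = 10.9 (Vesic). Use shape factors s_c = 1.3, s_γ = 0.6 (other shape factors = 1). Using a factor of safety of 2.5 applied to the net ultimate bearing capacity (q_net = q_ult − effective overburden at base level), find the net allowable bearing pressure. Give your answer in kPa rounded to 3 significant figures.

q_all(net) ≈ 319 kPa

Effective surcharge at the founding depth q = γ·D_f = 17.2 × 1.87 = 32.164 kPa.
The water table coincides with the base, so in the self-weight term γ → γ' = 9.59 kN/m³.
q_ult = c·N_c·s_c + q·N_q + 0.5·γ·B·N_γ·s_γ
     = 14 × 20.7 × 1.3 + 32.164 × 10.7 + 0.5 × 9.59 × 3.5 × 10.9 × 0.6
     = 376.74 + 344.15 + 109.76 = 830.65 kPa.
Net ultimate: q_net = 830.65 − 32.164 = 798.49 kPa.
q_all(net) = 798.49 / 2.5 = 319.4 kPa.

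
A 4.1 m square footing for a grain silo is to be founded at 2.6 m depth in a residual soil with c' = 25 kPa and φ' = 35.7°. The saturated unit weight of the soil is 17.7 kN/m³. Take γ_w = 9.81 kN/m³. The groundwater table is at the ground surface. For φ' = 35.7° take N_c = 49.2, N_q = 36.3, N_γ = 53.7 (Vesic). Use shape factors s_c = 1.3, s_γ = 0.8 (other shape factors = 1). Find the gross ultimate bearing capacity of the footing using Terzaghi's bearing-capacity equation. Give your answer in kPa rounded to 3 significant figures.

q_ult ≈ 3040 kPa

Water table at ground surface, so effective unit weight γ' = 17.7 − 9.81 = 7.89 kN/m³ is used throughout; overburden q = 7.89 × 2.6 = 20.514 kPa; the same γ' applies in the ½γBN_γ term.
Cohesion term c·N_c·s_c = 25 × 49.2 × 1.3 = 1599 kPa; surcharge term q·N_q = 20.514 × 36.3 = 744.66 kPa; self-weight term 0.5·γ·B·N_γ·s_γ = 0.5 × 7.89 × 4.1 × 53.7 × 0.8 = 694.86 kPa.
q_ult = 1599 + 744.66 + 694.86 = 3038.5 kPa.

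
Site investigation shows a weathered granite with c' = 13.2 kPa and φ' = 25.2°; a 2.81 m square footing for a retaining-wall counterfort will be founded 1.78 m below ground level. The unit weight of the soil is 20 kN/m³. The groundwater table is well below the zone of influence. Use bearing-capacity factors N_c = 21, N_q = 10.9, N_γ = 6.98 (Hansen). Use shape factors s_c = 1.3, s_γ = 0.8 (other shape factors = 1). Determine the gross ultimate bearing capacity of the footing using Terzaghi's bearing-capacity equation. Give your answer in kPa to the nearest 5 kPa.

q_ult ≈ 905 kPa

q = γ·D_f = 20 × 1.78 = 35.6 kPa.
c·N_c·s_c = 13.2 × 21 × 1.3 = 360.36 kPa
q·N_q = 35.6 × 10.9 = 388.04 kPa
0.5·γ·B·N_γ·s_γ = 0.5 × 20 × 2.81 × 6.98 × 0.8 = 156.91 kPa
q_ult = 360.36 + 388.04 + 156.91 = 905.31 kPa.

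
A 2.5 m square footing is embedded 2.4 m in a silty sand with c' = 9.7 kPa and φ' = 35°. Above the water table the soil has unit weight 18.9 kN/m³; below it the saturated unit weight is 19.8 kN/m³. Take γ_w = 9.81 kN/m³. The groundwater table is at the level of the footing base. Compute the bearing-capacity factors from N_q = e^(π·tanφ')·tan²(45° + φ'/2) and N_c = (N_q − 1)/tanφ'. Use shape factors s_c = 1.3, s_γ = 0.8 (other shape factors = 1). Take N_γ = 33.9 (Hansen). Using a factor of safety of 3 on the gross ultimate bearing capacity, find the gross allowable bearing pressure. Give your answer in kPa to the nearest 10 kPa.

q_all ≈ 810 kPa

N_q = e^(π·tan35°)·tan²(62.5°) = 33.3; N_c = (N_q − 1)/tanφ' = 46.12.
Effective surcharge at the founding depth q = γ·D_f = 18.9 × 2.4 = 45.36 kPa.
The water table coincides with the base, so in the self-weight term γ → γ' = 9.99 kN/m³.
q_ult = c·N_c·s_c + q·N_q + 0.5·γ·B·N_γ·s_γ
     = 9.7 × 46.124 × 1.3 + 45.36 × 33.296 + 0.5 × 9.99 × 2.5 × 33.9 × 0.8
     = 581.62 + 1510.3 + 338.66 = 2430.6 kPa.
q_all = 2430.6 / 3 = 810.2 kPa.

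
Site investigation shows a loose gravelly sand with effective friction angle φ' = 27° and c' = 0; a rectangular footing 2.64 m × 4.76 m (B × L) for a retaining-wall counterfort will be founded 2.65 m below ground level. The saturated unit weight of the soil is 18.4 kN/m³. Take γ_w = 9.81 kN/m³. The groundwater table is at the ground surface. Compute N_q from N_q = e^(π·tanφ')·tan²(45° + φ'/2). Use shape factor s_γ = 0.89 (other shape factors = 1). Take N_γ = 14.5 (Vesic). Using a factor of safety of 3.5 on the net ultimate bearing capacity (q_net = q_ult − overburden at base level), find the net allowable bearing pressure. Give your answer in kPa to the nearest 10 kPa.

q_all(net) ≈ 120 kPa

N_q = e^(π·tan27°)·tan²(58.5°) = 13.2.
Water table at ground surface, so effective unit weight γ' = 18.4 − 9.81 = 8.59 kN/m³ is used throughout; overburden q = 8.59 × 2.65 = 22.763 kPa; the same γ' applies in the ½γBN_γ term.
Surcharge term q·N_q = 22.763 × 13.199 = 300.46 kPa; self-weight term 0.5·γ·B·N_γ·s_γ = 0.5 × 8.59 × 2.64 × 14.5 × 0.89 = 146.33 kPa.
q_ult = 300.46 + 146.33 = 446.79 kPa.
q_net = 446.79 − 22.763 = 424.02 kPa.
q_all(net) = 424.02 / 3.5 = 121.15 kPa.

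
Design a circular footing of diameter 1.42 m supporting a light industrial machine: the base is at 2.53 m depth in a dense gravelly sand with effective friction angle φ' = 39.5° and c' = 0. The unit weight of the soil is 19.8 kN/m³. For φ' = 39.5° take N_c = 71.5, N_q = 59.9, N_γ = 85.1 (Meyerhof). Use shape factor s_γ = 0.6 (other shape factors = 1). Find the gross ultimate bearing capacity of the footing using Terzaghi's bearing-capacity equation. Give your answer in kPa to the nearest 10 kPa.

q = γ·D_f = 19.8 × 2.53 = 50.094 kPa.
q·N_q = 50.094 × 59.9 = 3000.6 kPa
0.5·γ·B·N_γ·s_γ = 0.5 × 19.8 × 1.42 × 85.1 × 0.6 = 717.8 kPa
q_ult = 3000.6 + 717.8 = 3718.4 kPa.

q_ult ≈ 3720 kPa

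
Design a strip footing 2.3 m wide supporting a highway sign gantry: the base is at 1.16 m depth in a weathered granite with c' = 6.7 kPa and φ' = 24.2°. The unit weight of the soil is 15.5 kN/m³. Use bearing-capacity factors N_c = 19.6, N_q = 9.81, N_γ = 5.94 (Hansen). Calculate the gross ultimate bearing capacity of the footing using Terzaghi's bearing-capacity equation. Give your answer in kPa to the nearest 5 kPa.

q = γ·D_f = 15.5 × 1.16 = 17.98 kPa.
c·N_c = 6.7 × 19.6 = 131.32 kPa
q·N_q = 17.98 × 9.81 = 176.38 kPa
0.5·γ·B·N_γ = 0.5 × 15.5 × 2.3 × 5.94 = 105.88 kPa
q_ult = 131.32 + 176.38 + 105.88 = 413.58 kPa.

q_ult ≈ 415 kPa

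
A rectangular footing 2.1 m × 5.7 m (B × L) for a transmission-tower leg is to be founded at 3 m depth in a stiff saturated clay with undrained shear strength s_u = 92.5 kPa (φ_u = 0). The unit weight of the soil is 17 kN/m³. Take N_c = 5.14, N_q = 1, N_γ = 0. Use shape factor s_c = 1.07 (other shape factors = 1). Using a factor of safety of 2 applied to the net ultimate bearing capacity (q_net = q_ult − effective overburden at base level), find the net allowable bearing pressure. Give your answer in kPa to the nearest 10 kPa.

q_all(net) ≈ 250 kPa

Effective surcharge at the founding depth q = γ·D_f = 17 × 3 = 51 kPa.
q_ult = c·N_c·s_c + q·N_q
     = 92.5 × 5.14 × 1.07 + 51 × 1
     = 508.73 + 51 = 559.73 kPa.
Net ultimate: q_net = 559.73 − 51 = 508.73 kPa.
q_all(net) = 508.73 / 2 = 254.37 kPa.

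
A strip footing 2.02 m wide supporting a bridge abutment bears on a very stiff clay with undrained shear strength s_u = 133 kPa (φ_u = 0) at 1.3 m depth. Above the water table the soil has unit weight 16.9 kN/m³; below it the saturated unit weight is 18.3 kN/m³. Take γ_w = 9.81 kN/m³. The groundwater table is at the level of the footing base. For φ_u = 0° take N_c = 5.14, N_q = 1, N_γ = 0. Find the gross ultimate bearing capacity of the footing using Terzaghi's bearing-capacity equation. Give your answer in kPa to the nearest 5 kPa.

Effective surcharge at the founding depth q = γ·D_f = 16.9 × 1.3 = 21.97 kPa.
q_ult = c·N_c + q·N_q
     = 133 × 5.14 + 21.97 × 1
     = 683.62 + 21.97 = 705.59 kPa.

q_ult ≈ 705 kPa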